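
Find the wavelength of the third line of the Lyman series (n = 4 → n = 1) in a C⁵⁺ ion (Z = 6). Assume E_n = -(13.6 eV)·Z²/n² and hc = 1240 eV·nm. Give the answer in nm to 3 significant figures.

The Lyman series terminates on n_f = 1; the third line has n_i = 1+3 = 4.
ΔE = 489.6 × (1/1² − 1/4²) = 459.0 eV.
λ = 1240 / 459.0 = 2.70 nm.

2.70 nm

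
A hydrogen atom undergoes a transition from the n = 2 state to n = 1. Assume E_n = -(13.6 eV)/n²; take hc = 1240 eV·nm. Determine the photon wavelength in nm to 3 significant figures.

122 nm

ΔE = 13.60 × (1/1² − 1/2²) = 13.60 × 0.7500 = 10.20 eV.
λ = hc/ΔE = 1240 / 10.20 = 122 nm.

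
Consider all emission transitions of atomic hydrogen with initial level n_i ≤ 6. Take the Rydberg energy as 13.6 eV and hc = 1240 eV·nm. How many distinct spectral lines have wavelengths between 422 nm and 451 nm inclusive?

Enumerate all n_i → n_f pairs with 1 ≤ n_f < n_i ≤ 6 and compute λ = 1240 / [13.6·1·(1/n_f² − 1/n_i²)].
Lines falling in [422, 451] nm: 5→2 (434.2 nm).

1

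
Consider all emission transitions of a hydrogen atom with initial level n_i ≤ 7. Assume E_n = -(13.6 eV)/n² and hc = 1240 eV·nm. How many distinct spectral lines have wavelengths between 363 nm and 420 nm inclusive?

2

Enumerate all n_i → n_f pairs with 1 ≤ n_f < n_i ≤ 7 and compute λ = 1240 / [13.6·1·(1/n_f² − 1/n_i²)].
Lines falling in [363, 420] nm: 7→2 (397.1 nm), 6→2 (410.3 nm).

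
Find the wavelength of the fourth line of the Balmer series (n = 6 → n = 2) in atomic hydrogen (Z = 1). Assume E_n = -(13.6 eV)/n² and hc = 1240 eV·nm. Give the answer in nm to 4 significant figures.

410.3 nm

The Balmer series terminates on n_f = 2; the fourth line has n_i = 2+4 = 6.
ΔE = 13.60 × (1/2² − 1/6²) = 3.022 eV.
λ = 1240 / 3.022 = 410.3 nm.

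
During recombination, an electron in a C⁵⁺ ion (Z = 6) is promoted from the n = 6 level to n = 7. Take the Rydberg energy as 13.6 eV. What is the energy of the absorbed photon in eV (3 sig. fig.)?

The Bohr energies scale as Z², so for Z = 6: E_n = −489.6/n² eV.
E_7 = −489.6/49 = −9.992 eV and E_6 = −489.6/36 = −13.60 eV.
The photon energy is |E_7 − E_6| = 3.61 eV.

3.61 eV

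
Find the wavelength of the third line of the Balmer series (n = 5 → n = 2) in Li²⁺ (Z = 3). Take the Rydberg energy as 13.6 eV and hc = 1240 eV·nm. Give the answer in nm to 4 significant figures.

48.24 nm

The Balmer series terminates on n_f = 2; the third line has n_i = 2+3 = 5.
ΔE = 122.4 × (1/2² − 1/5²) = 25.70 eV.
λ = 1240 / 25.70 = 48.24 nm.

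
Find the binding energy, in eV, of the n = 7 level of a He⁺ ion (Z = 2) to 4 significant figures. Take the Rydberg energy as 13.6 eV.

E_n = −13.6 Z²/n² = −54.40/n² eV for Z = 2.
E_7 = −54.40/49 = −1.110 eV, so ionization (to E = 0) requires 1.110 eV.

1.110 eV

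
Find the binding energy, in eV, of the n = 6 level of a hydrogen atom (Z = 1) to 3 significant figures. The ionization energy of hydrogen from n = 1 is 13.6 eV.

0.378 eV

E_6 = −13.60/36 = −0.378 eV, so ionization (to E = 0) requires 0.378 eV.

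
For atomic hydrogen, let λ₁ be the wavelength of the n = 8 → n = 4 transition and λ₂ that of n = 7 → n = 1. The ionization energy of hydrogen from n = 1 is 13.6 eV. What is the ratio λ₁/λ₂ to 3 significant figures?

λ ∝ 1/ΔE ∝ 1/(1/n_f² − 1/n_i²), and the Z² and hc factors cancel in the ratio.
λ₁/λ₂ = (1/1² − 1/7²)/(1/4² − 1/8²) = 0.9796/0.04688 = 20.9.

20.9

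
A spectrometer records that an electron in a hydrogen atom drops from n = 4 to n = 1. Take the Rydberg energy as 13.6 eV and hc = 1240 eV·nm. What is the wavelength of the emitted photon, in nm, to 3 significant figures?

ΔE = 13.60 × (1/1² − 1/4²) = 13.60 × 0.9375 = 12.75 eV.
λ = hc/ΔE = 1240 / 12.75 = 97.3 nm.
This line belongs to the Lyman series.

97.3 nm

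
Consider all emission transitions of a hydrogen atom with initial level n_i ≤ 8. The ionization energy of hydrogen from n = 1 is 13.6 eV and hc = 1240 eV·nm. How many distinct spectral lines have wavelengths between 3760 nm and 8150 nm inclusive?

4

Enumerate all n_i → n_f pairs with 1 ≤ n_f < n_i ≤ 8 and compute λ = 1240 / [13.6·1·(1/n_f² − 1/n_i²)].
Lines falling in [3760, 8150] nm: 5→4 (4052 nm), 7→5 (4654 nm), 6→5 (7460 nm), 8→6 (7503 nm).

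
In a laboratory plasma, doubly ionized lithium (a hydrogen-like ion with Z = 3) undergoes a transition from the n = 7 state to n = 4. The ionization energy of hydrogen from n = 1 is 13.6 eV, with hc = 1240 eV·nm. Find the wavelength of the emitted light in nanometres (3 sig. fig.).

241 nm

For Z = 3 the level energies scale as Z², so the effective Rydberg energy is 13.6 × 9 = 122.4 eV.
ΔE = 122.4 × (1/4² − 1/7²) = 122.4 × 0.04209 = 5.152 eV.
λ = hc/ΔE = 1240 / 5.152 = 241 nm.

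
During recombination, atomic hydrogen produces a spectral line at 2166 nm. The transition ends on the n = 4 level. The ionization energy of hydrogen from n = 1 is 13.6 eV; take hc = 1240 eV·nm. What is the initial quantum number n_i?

n_i = 7

The photon energy is ΔE = hc/λ = 1240 / 2166 = 0.5725 eV.
With Z = 1, ΔE = 13.60 × (1/n_f² − 1/n_i²), so 1/n_f² − 1/n_i² = 0.04209.
With n_f = 4: 1/n_i² = 1/16 − 0.04209 = 0.02041, so n_i ≈ 7.00.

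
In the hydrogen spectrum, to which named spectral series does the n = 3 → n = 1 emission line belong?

Lyman

The series is set by the lower level: n_f = 1 is the Lyman series.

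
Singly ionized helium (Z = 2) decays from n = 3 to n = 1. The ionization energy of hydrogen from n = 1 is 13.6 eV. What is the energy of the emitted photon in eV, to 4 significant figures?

The Bohr energies scale as Z², so for Z = 2: E_n = −54.40/n² eV.
E_3 = −54.40/9 = −6.044 eV and E_1 = −54.40/1 = −54.40 eV.
The photon energy is |E_3 − E_1| = 48.36 eV.

48.36 eV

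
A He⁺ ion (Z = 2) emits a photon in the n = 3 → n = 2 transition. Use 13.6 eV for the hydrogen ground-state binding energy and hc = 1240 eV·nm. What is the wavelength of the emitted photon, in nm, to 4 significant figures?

164.1 nm

For Z = 2 the level energies scale as Z², so the effective Rydberg energy is 13.6 × 4 = 54.40 eV.
ΔE = 54.40 × (1/2² − 1/3²) = 54.40 × 0.1389 = 7.556 eV.
λ = hc/ΔE = 1240 / 7.556 = 164.1 nm.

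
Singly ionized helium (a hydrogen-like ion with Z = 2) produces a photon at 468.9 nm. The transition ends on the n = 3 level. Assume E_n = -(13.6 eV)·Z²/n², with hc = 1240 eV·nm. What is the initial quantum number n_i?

The photon energy is ΔE = hc/λ = 1240 / 468.9 = 2.644 eV.
With Z = 2, ΔE = 54.40 × (1/n_f² − 1/n_i²), so 1/n_f² − 1/n_i² = 0.04861.
With n_f = 3: 1/n_i² = 1/9 − 0.04861 = 0.06250, so n_i ≈ 4.00.

n_i = 4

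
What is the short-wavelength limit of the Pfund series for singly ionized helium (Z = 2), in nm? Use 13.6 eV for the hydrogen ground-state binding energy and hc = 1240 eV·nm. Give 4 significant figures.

The Pfund series has lower level n_f = 5; the series limit corresponds to n_i → ∞.
ΔE_max = 13.6 × 4 / 5² = 2.176 eV.
λ_min = 1240 / 2.176 = 569.9 nm.

569.9 nm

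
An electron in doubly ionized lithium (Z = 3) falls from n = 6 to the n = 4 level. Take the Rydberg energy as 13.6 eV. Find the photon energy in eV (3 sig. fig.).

4.25 eV

The Bohr energies scale as Z², so for Z = 3: E_n = −122.4/n² eV.
E_6 = −122.4/36 = −3.400 eV and E_4 = −122.4/16 = −7.650 eV.
The photon energy is |E_6 − E_4| = 4.25 eV.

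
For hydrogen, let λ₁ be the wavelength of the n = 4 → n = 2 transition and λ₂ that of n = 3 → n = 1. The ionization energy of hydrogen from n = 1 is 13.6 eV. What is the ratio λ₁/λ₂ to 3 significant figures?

λ ∝ 1/ΔE ∝ 1/(1/n_f² − 1/n_i²), and the Z² and hc factors cancel in the ratio.
λ₁/λ₂ = (1/1² − 1/3²)/(1/2² − 1/4²) = 0.8889/0.1875 = 4.74.

4.74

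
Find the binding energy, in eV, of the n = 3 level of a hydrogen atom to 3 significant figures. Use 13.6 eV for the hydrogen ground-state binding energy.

E_3 = −13.60/9 = −1.51 eV, so ionization (to E = 0) requires 1.51 eV.

1.51 eV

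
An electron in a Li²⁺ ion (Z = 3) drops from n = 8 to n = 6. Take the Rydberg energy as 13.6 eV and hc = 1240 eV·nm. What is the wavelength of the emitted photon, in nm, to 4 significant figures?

For Z = 3 the level energies scale as Z², so the effective Rydberg energy is 13.6 × 9 = 122.4 eV.
ΔE = 122.4 × (1/6² − 1/8²) = 122.4 × 0.01215 = 1.488 eV.
λ = hc/ΔE = 1240 / 1.488 = 833.6 nm.

833.6 nm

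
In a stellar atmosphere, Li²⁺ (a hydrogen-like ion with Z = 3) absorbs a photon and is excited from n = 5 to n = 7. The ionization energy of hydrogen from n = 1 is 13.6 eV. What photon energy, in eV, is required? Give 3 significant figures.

2.40 eV

The Bohr energies scale as Z², so for Z = 3: E_n = −122.4/n² eV.
E_7 = −122.4/49 = −2.498 eV and E_5 = −122.4/25 = −4.896 eV.
The photon energy is |E_7 − E_5| = 2.40 eV.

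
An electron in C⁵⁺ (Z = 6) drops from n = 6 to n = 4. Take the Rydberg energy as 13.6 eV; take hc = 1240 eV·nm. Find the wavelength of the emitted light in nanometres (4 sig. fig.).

72.94 nm

For Z = 6 the level energies scale as Z², so the effective Rydberg energy is 13.6 × 36 = 489.6 eV.
ΔE = 489.6 × (1/4² − 1/6²) = 489.6 × 0.03472 = 17.00 eV.
λ = hc/ΔE = 1240 / 17.00 = 72.94 nm.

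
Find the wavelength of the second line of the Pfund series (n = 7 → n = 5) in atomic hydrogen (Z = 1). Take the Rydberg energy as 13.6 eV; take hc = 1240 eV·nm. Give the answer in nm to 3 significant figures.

The Pfund series terminates on n_f = 5; the second line has n_i = 5+2 = 7.
ΔE = 13.60 × (1/5² − 1/7²) = 0.2664 eV.
λ = 1240 / 0.2664 = 4650 nm.

4650 nm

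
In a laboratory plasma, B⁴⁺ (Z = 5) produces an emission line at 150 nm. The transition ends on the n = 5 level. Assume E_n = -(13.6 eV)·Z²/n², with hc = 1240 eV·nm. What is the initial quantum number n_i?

n_i = 8

The photon energy is ΔE = hc/λ = 1240 / 150 = 8.267 eV.
With Z = 5, ΔE = 340.0 × (1/n_f² − 1/n_i²), so 1/n_f² − 1/n_i² = 0.02431.
With n_f = 5: 1/n_i² = 1/25 − 0.02431 = 0.01569, so n_i ≈ 7.98.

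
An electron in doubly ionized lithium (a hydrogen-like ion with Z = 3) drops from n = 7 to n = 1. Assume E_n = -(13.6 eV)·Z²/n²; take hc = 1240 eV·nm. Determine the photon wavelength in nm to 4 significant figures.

10.34 nm

For Z = 3 the level energies scale as Z², so the effective Rydberg energy is 13.6 × 9 = 122.4 eV.
ΔE = 122.4 × (1/1² − 1/7²) = 122.4 × 0.9796 = 119.9 eV.
λ = hc/ΔE = 1240 / 119.9 = 10.34 nm.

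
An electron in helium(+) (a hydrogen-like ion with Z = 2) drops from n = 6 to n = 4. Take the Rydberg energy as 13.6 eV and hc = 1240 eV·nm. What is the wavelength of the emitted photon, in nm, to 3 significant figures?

For Z = 2 the level energies scale as Z², so the effective Rydberg energy is 13.6 × 4 = 54.40 eV.
ΔE = 54.40 × (1/4² − 1/6²) = 54.40 × 0.03472 = 1.889 eV.
λ = hc/ΔE = 1240 / 1.889 = 656 nm.

656 nm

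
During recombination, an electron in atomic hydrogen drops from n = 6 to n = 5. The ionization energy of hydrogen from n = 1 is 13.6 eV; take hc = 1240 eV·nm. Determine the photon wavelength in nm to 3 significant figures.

ΔE = 13.60 × (1/5² − 1/6²) = 13.60 × 0.01222 = 0.1662 eV.
λ = hc/ΔE = 1240 / 0.1662 = 7460 nm.

7460 nm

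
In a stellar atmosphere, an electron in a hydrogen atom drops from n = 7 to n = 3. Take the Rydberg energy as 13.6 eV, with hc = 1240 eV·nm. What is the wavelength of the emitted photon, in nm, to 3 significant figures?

ΔE = 13.60 × (1/3² − 1/7²) = 13.60 × 0.09070 = 1.234 eV.
λ = hc/ΔE = 1240 / 1.234 = 1010 nm.

1010 nm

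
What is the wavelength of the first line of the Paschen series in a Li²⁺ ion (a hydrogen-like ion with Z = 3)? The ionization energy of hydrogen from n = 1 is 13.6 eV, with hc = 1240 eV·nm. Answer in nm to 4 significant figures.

208.4 nm

The Paschen series terminates on n_f = 3; the first line has n_i = 3+1 = 4.
ΔE = 122.4 × (1/3² − 1/4²) = 5.950 eV.
λ = 1240 / 5.950 = 208.4 nm.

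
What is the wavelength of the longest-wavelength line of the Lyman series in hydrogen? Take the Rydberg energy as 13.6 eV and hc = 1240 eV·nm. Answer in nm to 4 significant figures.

121.6 nm

The Lyman series terminates on n_f = 1; the first line has n_i = 1+1 = 2.
ΔE = 13.60 × (1/1² − 1/2²) = 10.20 eV.
λ = 1240 / 10.20 = 121.6 nm.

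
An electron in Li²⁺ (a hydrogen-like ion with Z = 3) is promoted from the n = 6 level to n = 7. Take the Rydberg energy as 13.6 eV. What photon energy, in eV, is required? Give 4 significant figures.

The Bohr energies scale as Z², so for Z = 3: E_n = −122.4/n² eV.
E_7 = −122.4/49 = −2.498 eV and E_6 = −122.4/36 = −3.400 eV.
The photon energy is |E_7 − E_6| = 0.9020 eV.

0.9020 eV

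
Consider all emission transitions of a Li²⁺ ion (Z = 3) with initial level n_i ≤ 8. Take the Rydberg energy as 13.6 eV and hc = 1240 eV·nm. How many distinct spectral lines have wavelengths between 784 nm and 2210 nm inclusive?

Enumerate all n_i → n_f pairs with 1 ≤ n_f < n_i ≤ 8 and compute λ = 1240 / [13.6·9·(1/n_f² − 1/n_i²)].
Lines falling in [784, 2210] nm: 6→5 (828.9 nm), 8→6 (833.6 nm), 7→6 (1375 nm), 8→7 (2118 nm).

4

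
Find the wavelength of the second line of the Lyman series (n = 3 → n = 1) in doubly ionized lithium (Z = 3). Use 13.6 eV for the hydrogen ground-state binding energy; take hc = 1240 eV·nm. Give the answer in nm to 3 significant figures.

11.4 nm

The Lyman series terminates on n_f = 1; the second line has n_i = 1+2 = 3.
ΔE = 122.4 × (1/1² − 1/3²) = 108.8 eV.
λ = 1240 / 108.8 = 11.4 nm.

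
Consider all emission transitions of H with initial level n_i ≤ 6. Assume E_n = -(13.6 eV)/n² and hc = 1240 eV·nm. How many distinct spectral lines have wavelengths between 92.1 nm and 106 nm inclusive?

4

Enumerate all n_i → n_f pairs with 1 ≤ n_f < n_i ≤ 6 and compute λ = 1240 / [13.6·1·(1/n_f² − 1/n_i²)].
Lines falling in [92.1, 106] nm: 6→1 (93.78 nm), 5→1 (94.98 nm), 4→1 (97.25 nm), 3→1 (102.6 nm).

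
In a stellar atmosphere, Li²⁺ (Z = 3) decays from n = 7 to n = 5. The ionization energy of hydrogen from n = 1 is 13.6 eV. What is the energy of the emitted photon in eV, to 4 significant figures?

2.398 eV

The Bohr energies scale as Z², so for Z = 3: E_n = −122.4/n² eV.
E_7 = −122.4/49 = −2.498 eV and E_5 = −122.4/25 = −4.896 eV.
The photon energy is |E_7 − E_5| = 2.398 eV.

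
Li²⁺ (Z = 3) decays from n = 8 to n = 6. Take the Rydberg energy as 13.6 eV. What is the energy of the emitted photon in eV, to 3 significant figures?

1.49 eV

The Bohr energies scale as Z², so for Z = 3: E_n = −122.4/n² eV.
E_8 = −122.4/64 = −1.913 eV and E_6 = −122.4/36 = −3.400 eV.
The photon energy is |E_8 − E_6| = 1.49 eV.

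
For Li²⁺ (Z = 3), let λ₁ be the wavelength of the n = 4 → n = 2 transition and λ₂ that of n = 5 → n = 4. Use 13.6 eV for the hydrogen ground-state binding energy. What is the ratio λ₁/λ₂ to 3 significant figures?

λ ∝ 1/ΔE ∝ 1/(1/n_f² − 1/n_i²), and the Z² and hc factors cancel in the ratio.
λ₁/λ₂ = (1/4² − 1/5²)/(1/2² − 1/4²) = 0.02250/0.1875 = 0.120.

0.120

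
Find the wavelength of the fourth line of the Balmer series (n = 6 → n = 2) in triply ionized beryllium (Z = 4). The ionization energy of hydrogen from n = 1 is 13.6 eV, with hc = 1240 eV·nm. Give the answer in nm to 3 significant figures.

The Balmer series terminates on n_f = 2; the fourth line has n_i = 2+4 = 6.
ΔE = 217.6 × (1/2² − 1/6²) = 48.36 eV.
λ = 1240 / 48.36 = 25.6 nm.

25.6 nm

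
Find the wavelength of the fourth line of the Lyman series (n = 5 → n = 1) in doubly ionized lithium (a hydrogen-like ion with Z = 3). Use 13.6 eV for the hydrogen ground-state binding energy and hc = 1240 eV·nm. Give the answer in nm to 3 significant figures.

10.6 nm

The Lyman series terminates on n_f = 1; the fourth line has n_i = 1+4 = 5.
ΔE = 122.4 × (1/1² − 1/5²) = 117.5 eV.
λ = 1240 / 117.5 = 10.6 nm.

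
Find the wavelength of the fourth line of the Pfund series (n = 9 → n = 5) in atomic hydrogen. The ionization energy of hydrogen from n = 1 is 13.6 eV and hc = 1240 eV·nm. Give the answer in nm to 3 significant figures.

3300 nm

The Pfund series terminates on n_f = 5; the fourth line has n_i = 5+4 = 9.
ΔE = 13.60 × (1/5² − 1/9²) = 0.3761 eV.
λ = 1240 / 0.3761 = 3300 nm.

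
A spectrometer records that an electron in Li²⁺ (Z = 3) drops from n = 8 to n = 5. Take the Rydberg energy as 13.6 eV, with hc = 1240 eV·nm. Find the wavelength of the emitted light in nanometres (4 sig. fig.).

415.6 nm

For Z = 3 the level energies scale as Z², so the effective Rydberg energy is 13.6 × 9 = 122.4 eV.
ΔE = 122.4 × (1/5² − 1/8²) = 122.4 × 0.02438 = 2.984 eV.
λ = hc/ΔE = 1240 / 2.984 = 415.6 nm.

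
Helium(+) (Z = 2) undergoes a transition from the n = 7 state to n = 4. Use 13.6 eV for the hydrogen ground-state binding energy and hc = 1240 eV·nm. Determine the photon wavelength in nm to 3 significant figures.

542 nm

For Z = 2 the level energies scale as Z², so the effective Rydberg energy is 13.6 × 4 = 54.40 eV.
ΔE = 54.40 × (1/4² − 1/7²) = 54.40 × 0.04209 = 2.290 eV.
λ = hc/ΔE = 1240 / 2.290 = 542 nm.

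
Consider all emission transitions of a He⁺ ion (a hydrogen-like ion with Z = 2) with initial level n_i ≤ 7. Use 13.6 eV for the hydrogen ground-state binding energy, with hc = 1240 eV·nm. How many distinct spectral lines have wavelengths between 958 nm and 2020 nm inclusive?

Enumerate all n_i → n_f pairs with 1 ≤ n_f < n_i ≤ 7 and compute λ = 1240 / [13.6·4·(1/n_f² − 1/n_i²)].
Lines falling in [958, 2020] nm: 5→4 (1013 nm), 7→5 (1163 nm), 6→5 (1865 nm).

3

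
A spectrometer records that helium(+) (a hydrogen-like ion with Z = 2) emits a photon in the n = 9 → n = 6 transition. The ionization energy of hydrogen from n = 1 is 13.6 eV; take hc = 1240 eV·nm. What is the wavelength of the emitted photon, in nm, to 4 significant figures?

1477 nm

For Z = 2 the level energies scale as Z², so the effective Rydberg energy is 13.6 × 4 = 54.40 eV.
ΔE = 54.40 × (1/6² − 1/9²) = 54.40 × 0.01543 = 0.8395 eV.
λ = hc/ΔE = 1240 / 0.8395 = 1477 nm.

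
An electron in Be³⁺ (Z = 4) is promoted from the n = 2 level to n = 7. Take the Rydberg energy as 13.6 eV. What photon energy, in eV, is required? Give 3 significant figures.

The Bohr energies scale as Z², so for Z = 4: E_n = −217.6/n² eV.
E_7 = −217.6/49 = −4.441 eV and E_2 = −217.6/4 = −54.40 eV.
The photon energy is |E_7 − E_2| = 50.0 eV.

50.0 eV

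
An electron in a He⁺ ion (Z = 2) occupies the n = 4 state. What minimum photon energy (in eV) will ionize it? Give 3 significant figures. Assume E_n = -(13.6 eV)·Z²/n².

E_n = −13.6 Z²/n² = −54.40/n² eV for Z = 2.
E_4 = −54.40/16 = −3.40 eV, so ionization (to E = 0) requires 3.40 eV.

3.40 eV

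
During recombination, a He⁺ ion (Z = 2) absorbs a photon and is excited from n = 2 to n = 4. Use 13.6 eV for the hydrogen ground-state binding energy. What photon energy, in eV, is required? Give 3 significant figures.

The Bohr energies scale as Z², so for Z = 2: E_n = −54.40/n² eV.
E_4 = −54.40/16 = −3.400 eV and E_2 = −54.40/4 = −13.60 eV.
The photon energy is |E_4 − E_2| = 10.2 eV.

10.2 eV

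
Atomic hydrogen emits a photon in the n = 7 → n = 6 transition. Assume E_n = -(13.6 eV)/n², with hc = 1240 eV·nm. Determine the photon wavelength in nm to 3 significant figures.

12400 nm

ΔE = 13.60 × (1/6² − 1/7²) = 13.60 × 0.007370 = 0.1002 eV.
λ = hc/ΔE = 1240 / 0.1002 = 12400 nm.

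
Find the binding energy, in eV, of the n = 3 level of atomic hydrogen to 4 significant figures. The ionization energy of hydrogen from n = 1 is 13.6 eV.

1.511 eV

E_3 = −13.60/9 = −1.511 eV, so ionization (to E = 0) requires 1.511 eV.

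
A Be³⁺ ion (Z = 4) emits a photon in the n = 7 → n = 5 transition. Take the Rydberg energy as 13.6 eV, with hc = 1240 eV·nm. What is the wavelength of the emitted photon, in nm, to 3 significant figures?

291 nm

For Z = 4 the level energies scale as Z², so the effective Rydberg energy is 13.6 × 16 = 217.6 eV.
ΔE = 217.6 × (1/5² − 1/7²) = 217.6 × 0.01959 = 4.263 eV.
λ = hc/ΔE = 1240 / 4.263 = 291 nm.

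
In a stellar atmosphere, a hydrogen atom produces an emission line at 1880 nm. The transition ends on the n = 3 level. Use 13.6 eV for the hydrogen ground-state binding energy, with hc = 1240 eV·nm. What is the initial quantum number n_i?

The photon energy is ΔE = hc/λ = 1240 / 1880 = 0.6596 eV.
With Z = 1, ΔE = 13.60 × (1/n_f² − 1/n_i²), so 1/n_f² − 1/n_i² = 0.04850.
With n_f = 3: 1/n_i² = 1/9 − 0.04850 = 0.06261, so n_i ≈ 4.00.

n_i = 4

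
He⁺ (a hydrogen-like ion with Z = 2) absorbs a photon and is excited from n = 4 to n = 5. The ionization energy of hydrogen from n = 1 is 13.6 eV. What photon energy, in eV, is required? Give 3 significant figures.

The Bohr energies scale as Z², so for Z = 2: E_n = −54.40/n² eV.
E_5 = −54.40/25 = −2.176 eV and E_4 = −54.40/16 = −3.400 eV.
The photon energy is |E_5 − E_4| = 1.22 eV.

1.22 eV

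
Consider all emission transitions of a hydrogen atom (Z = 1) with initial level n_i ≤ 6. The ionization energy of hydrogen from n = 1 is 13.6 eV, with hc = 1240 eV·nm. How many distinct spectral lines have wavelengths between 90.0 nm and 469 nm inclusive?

7

Enumerate all n_i → n_f pairs with 1 ≤ n_f < n_i ≤ 6 and compute λ = 1240 / [13.6·1·(1/n_f² − 1/n_i²)].
Lines falling in [90.0, 469] nm: 6→1 (93.78 nm), 5→1 (94.98 nm), 4→1 (97.25 nm), 3→1 (102.6 nm), 2→1 (121.6 nm), 6→2 (410.3 nm), 5→2 (434.2 nm).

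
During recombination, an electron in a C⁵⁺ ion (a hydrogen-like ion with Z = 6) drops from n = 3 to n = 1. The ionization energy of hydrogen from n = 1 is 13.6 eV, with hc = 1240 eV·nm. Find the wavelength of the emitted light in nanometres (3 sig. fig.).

For Z = 6 the level energies scale as Z², so the effective Rydberg energy is 13.6 × 36 = 489.6 eV.
ΔE = 489.6 × (1/1² − 1/3²) = 489.6 × 0.8889 = 435.2 eV.
λ = hc/ΔE = 1240 / 435.2 = 2.85 nm.

2.85 nm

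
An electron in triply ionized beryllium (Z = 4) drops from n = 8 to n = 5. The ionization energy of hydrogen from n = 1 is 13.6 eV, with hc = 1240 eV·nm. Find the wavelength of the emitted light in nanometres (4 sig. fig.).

For Z = 4 the level energies scale as Z², so the effective Rydberg energy is 13.6 × 16 = 217.6 eV.
ΔE = 217.6 × (1/5² − 1/8²) = 217.6 × 0.02438 = 5.304 eV.
λ = hc/ΔE = 1240 / 5.304 = 233.8 nm.

233.8 nm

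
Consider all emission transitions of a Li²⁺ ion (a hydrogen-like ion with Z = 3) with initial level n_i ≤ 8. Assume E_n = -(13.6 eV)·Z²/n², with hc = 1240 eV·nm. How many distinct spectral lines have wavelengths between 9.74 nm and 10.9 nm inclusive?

Enumerate all n_i → n_f pairs with 1 ≤ n_f < n_i ≤ 8 and compute λ = 1240 / [13.6·9·(1/n_f² − 1/n_i²)].
Lines falling in [9.74, 10.9] nm: 8→1 (10.29 nm), 7→1 (10.34 nm), 6→1 (10.42 nm), 5→1 (10.55 nm), 4→1 (10.81 nm).

5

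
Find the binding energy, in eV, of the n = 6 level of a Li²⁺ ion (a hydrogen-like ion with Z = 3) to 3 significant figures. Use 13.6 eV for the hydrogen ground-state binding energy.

E_n = −13.6 Z²/n² = −122.4/n² eV for Z = 3.
E_6 = −122.4/36 = −3.40 eV, so ionization (to E = 0) requires 3.40 eV.

3.40 eV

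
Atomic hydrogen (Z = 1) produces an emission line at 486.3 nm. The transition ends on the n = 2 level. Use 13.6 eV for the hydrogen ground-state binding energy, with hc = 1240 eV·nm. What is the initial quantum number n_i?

The photon energy is ΔE = hc/λ = 1240 / 486.3 = 2.550 eV.
With Z = 1, ΔE = 13.60 × (1/n_f² − 1/n_i²), so 1/n_f² − 1/n_i² = 0.1875.
With n_f = 2: 1/n_i² = 1/4 − 0.1875 = 0.06251, so n_i ≈ 4.00.

n_i = 4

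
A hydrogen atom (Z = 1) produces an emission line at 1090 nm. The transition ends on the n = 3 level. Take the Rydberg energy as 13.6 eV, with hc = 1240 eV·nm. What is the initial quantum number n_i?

The photon energy is ΔE = hc/λ = 1240 / 1090 = 1.138 eV.
With Z = 1, ΔE = 13.60 × (1/n_f² − 1/n_i²), so 1/n_f² − 1/n_i² = 0.08365.
With n_f = 3: 1/n_i² = 1/9 − 0.08365 = 0.02746, so n_i ≈ 6.03.

n_i = 6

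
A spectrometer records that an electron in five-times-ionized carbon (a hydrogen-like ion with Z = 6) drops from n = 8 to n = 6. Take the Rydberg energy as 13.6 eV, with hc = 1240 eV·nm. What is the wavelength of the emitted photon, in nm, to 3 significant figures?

208 nm

For Z = 6 the level energies scale as Z², so the effective Rydberg energy is 13.6 × 36 = 489.6 eV.
ΔE = 489.6 × (1/6² − 1/8²) = 489.6 × 0.01215 = 5.950 eV.
λ = hc/ΔE = 1240 / 5.950 = 208 nm.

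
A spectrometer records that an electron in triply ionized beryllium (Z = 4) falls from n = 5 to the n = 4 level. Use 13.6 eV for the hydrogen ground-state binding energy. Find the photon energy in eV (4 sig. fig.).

The Bohr energies scale as Z², so for Z = 4: E_n = −217.6/n² eV.
E_5 = −217.6/25 = −8.704 eV and E_4 = −217.6/16 = −13.60 eV.
The photon energy is |E_5 − E_4| = 4.896 eV.

4.896 eV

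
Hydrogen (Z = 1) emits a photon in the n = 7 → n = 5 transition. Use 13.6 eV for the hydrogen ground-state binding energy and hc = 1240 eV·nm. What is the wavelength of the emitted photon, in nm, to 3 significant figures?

ΔE = 13.60 × (1/5² − 1/7²) = 13.60 × 0.01959 = 0.2664 eV.
λ = hc/ΔE = 1240 / 0.2664 = 4650 nm.

4650 nm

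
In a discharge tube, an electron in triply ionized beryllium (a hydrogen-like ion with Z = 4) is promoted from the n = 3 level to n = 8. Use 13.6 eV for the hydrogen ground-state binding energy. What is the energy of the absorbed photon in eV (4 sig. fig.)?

The Bohr energies scale as Z², so for Z = 4: E_n = −217.6/n² eV.
E_8 = −217.6/64 = −3.400 eV and E_3 = −217.6/9 = −24.18 eV.
The photon energy is |E_8 − E_3| = 20.78 eV.

20.78 eV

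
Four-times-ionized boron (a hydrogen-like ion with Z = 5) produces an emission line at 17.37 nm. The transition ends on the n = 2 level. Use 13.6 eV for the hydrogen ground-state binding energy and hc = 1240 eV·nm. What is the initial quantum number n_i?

n_i = 5

The photon energy is ΔE = hc/λ = 1240 / 17.37 = 71.39 eV.
With Z = 5, ΔE = 340.0 × (1/n_f² − 1/n_i²), so 1/n_f² − 1/n_i² = 0.2100.
With n_f = 2: 1/n_i² = 1/4 − 0.2100 = 0.04004, so n_i ≈ 5.00.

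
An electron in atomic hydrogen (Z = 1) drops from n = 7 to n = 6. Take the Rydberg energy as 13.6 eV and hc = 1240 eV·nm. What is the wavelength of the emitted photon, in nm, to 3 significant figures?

12400 nm

ΔE = 13.60 × (1/6² − 1/7²) = 13.60 × 0.007370 = 0.1002 eV.
λ = hc/ΔE = 1240 / 0.1002 = 12400 nm.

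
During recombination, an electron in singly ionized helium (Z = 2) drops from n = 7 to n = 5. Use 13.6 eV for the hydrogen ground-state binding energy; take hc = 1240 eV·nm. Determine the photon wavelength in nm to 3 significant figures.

For Z = 2 the level energies scale as Z², so the effective Rydberg energy is 13.6 × 4 = 54.40 eV.
ΔE = 54.40 × (1/5² − 1/7²) = 54.40 × 0.01959 = 1.066 eV.
λ = hc/ΔE = 1240 / 1.066 = 1160 nm.

1160 nm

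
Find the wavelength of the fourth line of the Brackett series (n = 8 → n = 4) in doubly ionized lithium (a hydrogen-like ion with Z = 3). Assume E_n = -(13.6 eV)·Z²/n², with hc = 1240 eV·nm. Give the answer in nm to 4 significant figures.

216.1 nm

The Brackett series terminates on n_f = 4; the fourth line has n_i = 4+4 = 8.
ΔE = 122.4 × (1/4² − 1/8²) = 5.738 eV.
λ = 1240 / 5.738 = 216.1 nm.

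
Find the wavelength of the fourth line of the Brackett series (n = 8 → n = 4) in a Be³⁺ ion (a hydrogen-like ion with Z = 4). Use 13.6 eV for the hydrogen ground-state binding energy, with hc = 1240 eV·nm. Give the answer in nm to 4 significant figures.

121.6 nm

The Brackett series terminates on n_f = 4; the fourth line has n_i = 4+4 = 8.
ΔE = 217.6 × (1/4² − 1/8²) = 10.20 eV.
λ = 1240 / 10.20 = 121.6 nm.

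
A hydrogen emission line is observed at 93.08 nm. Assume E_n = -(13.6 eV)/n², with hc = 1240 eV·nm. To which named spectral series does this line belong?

ΔE = 1240/93.08 = 13.32 eV.
This matches 13.6 × (1/1² − 1/7²), so n_f = 1: the Lyman series.

Lyman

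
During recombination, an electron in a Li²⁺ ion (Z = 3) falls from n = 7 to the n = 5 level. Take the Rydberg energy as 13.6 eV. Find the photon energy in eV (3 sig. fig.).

The Bohr energies scale as Z², so for Z = 3: E_n = −122.4/n² eV.
E_7 = −122.4/49 = −2.498 eV and E_5 = −122.4/25 = −4.896 eV.
The photon energy is |E_7 − E_5| = 2.40 eV.

2.40 eV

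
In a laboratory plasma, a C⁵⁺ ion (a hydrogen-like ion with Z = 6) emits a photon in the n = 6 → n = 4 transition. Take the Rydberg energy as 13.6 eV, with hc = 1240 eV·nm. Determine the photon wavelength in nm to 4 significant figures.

72.94 nm

For Z = 6 the level energies scale as Z², so the effective Rydberg energy is 13.6 × 36 = 489.6 eV.
ΔE = 489.6 × (1/4² − 1/6²) = 489.6 × 0.03472 = 17.00 eV.
λ = hc/ΔE = 1240 / 17.00 = 72.94 nm.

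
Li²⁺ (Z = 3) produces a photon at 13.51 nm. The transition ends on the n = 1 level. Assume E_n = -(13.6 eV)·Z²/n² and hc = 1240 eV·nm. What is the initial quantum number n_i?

n_i = 2

The photon energy is ΔE = hc/λ = 1240 / 13.51 = 91.78 eV.
With Z = 3, ΔE = 122.4 × (1/n_f² − 1/n_i²), so 1/n_f² − 1/n_i² = 0.7499.
With n_f = 1: 1/n_i² = 1/1 − 0.7499 = 0.2501, so n_i ≈ 2.00.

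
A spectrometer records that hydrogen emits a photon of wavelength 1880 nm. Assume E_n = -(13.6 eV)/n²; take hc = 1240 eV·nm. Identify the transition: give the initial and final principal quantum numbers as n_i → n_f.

The photon energy is ΔE = hc/λ = 1240 / 1880 = 0.6596 eV.
With Z = 1, ΔE = 13.60 × (1/n_f² − 1/n_i²), so 1/n_f² − 1/n_i² = 0.04850.
Trying n_f = 3 gives 1/n_i² = 0.06261, i.e. n_i ≈ 4; this pair matches.

n_i = 4, n_f = 3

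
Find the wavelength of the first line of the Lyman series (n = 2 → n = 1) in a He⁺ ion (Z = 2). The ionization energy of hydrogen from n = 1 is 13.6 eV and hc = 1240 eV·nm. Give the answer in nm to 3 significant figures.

The Lyman series terminates on n_f = 1; the first line has n_i = 1+1 = 2.
ΔE = 54.40 × (1/1² − 1/2²) = 40.80 eV.
λ = 1240 / 40.80 = 30.4 nm.

30.4 nm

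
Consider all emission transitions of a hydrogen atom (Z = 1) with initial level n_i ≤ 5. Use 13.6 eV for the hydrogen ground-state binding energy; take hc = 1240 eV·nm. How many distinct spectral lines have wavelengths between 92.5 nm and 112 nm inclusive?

Enumerate all n_i → n_f pairs with 1 ≤ n_f < n_i ≤ 5 and compute λ = 1240 / [13.6·1·(1/n_f² − 1/n_i²)].
Lines falling in [92.5, 112] nm: 5→1 (94.98 nm), 4→1 (97.25 nm), 3→1 (102.6 nm).

3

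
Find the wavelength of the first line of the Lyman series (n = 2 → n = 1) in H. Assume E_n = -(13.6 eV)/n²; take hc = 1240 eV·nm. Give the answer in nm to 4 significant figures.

The Lyman series terminates on n_f = 1; the first line has n_i = 1+1 = 2.
ΔE = 13.60 × (1/1² − 1/2²) = 10.20 eV.
λ = 1240 / 10.20 = 121.6 nm.

121.6 nm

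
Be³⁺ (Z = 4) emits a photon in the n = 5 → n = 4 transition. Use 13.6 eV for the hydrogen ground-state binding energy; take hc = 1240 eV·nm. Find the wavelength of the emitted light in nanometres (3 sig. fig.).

253 nm

For Z = 4 the level energies scale as Z², so the effective Rydberg energy is 13.6 × 16 = 217.6 eV.
ΔE = 217.6 × (1/4² − 1/5²) = 217.6 × 0.02250 = 4.896 eV.
λ = hc/ΔE = 1240 / 4.896 = 253 nm.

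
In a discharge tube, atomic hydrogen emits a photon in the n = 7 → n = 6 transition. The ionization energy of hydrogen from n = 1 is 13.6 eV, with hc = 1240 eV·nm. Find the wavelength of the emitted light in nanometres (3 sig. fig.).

ΔE = 13.60 × (1/6² − 1/7²) = 13.60 × 0.007370 = 0.1002 eV.
λ = hc/ΔE = 1240 / 0.1002 = 12400 nm.

12400 nm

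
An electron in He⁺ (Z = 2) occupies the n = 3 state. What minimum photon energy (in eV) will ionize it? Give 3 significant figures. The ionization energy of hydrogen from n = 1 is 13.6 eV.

E_n = −13.6 Z²/n² = −54.40/n² eV for Z = 2.
E_3 = −54.40/9 = −6.04 eV, so ionization (to E = 0) requires 6.04 eV.

6.04 eV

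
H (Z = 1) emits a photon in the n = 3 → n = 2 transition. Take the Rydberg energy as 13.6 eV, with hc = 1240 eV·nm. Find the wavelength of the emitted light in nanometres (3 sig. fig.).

ΔE = 13.60 × (1/2² − 1/3²) = 13.60 × 0.1389 = 1.889 eV.
λ = hc/ΔE = 1240 / 1.889 = 656 nm.
This line belongs to the Balmer series.

656 nm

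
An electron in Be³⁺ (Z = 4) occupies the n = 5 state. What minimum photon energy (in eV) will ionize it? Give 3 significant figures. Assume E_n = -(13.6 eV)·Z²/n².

E_n = −13.6 Z²/n² = −217.6/n² eV for Z = 4.
E_5 = −217.6/25 = −8.70 eV, so ionization (to E = 0) requires 8.70 eV.

8.70 eV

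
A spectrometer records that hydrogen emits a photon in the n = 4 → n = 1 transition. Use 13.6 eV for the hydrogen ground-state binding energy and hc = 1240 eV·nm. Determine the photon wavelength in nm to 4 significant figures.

ΔE = 13.60 × (1/1² − 1/4²) = 13.60 × 0.9375 = 12.75 eV.
λ = hc/ΔE = 1240 / 12.75 = 97.25 nm.

97.25 nm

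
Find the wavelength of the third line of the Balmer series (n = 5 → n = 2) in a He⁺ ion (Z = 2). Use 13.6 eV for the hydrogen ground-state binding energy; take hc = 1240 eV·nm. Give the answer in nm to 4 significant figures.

The Balmer series terminates on n_f = 2; the third line has n_i = 2+3 = 5.
ΔE = 54.40 × (1/2² − 1/5²) = 11.42 eV.
λ = 1240 / 11.42 = 108.5 nm.

108.5 nm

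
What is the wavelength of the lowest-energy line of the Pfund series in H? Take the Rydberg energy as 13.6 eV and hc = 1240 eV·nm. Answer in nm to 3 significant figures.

The Pfund series terminates on n_f = 5; the first line has n_i = 5+1 = 6.
ΔE = 13.60 × (1/5² − 1/6²) = 0.1662 eV.
λ = 1240 / 0.1662 = 7460 nm.

7460 nm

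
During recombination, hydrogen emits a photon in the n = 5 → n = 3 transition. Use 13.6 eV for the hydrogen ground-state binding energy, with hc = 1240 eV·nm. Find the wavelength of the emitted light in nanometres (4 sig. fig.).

ΔE = 13.60 × (1/3² − 1/5²) = 13.60 × 0.07111 = 0.9671 eV.
λ = hc/ΔE = 1240 / 0.9671 = 1282 nm.

1282 nm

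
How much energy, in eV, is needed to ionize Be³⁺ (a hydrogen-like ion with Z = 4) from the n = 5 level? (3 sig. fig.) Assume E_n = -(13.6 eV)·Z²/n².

E_n = −13.6 Z²/n² = −217.6/n² eV for Z = 4.
E_5 = −217.6/25 = −8.70 eV, so ionization (to E = 0) requires 8.70 eV.

8.70 eV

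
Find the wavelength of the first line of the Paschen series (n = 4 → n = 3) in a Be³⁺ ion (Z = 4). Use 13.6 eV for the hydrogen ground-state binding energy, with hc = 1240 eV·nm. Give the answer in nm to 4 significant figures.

117.2 nm

The Paschen series terminates on n_f = 3; the first line has n_i = 3+1 = 4.
ΔE = 217.6 × (1/3² − 1/4²) = 10.58 eV.
λ = 1240 / 10.58 = 117.2 nm.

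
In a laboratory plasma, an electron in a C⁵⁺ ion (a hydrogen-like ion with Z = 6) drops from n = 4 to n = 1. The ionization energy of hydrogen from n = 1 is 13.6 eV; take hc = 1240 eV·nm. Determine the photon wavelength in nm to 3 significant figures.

For Z = 6 the level energies scale as Z², so the effective Rydberg energy is 13.6 × 36 = 489.6 eV.
ΔE = 489.6 × (1/1² − 1/4²) = 489.6 × 0.9375 = 459.0 eV.
λ = hc/ΔE = 1240 / 459.0 = 2.70 nm.

2.70 nm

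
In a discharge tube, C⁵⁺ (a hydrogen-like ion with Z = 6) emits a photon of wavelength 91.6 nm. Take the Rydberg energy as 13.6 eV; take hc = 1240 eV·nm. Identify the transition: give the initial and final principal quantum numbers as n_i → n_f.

n_i = 9, n_f = 5

The photon energy is ΔE = hc/λ = 1240 / 91.6 = 13.54 eV.
With Z = 6, ΔE = 489.6 × (1/n_f² − 1/n_i²), so 1/n_f² − 1/n_i² = 0.02765.
Trying n_f = 5 gives 1/n_i² = 0.01235, i.e. n_i ≈ 9; this pair matches.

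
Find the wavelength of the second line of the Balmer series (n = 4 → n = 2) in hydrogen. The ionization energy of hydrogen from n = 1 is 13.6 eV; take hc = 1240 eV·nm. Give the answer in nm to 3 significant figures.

The Balmer series terminates on n_f = 2; the second line has n_i = 2+2 = 4.
ΔE = 13.60 × (1/2² − 1/4²) = 2.550 eV.
λ = 1240 / 2.550 = 486 nm.

486 nm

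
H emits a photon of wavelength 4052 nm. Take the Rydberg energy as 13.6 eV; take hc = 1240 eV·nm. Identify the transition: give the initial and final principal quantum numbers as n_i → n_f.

n_i = 5, n_f = 4

The photon energy is ΔE = hc/λ = 1240 / 4052 = 0.3060 eV.
With Z = 1, ΔE = 13.60 × (1/n_f² − 1/n_i²), so 1/n_f² − 1/n_i² = 0.02250.
Trying n_f = 4 gives 1/n_i² = 0.04000, i.e. n_i ≈ 5; this pair matches.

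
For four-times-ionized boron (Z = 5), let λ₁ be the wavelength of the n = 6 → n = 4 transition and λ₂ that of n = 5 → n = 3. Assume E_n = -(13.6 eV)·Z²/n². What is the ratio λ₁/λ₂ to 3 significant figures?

2.05

λ ∝ 1/ΔE ∝ 1/(1/n_f² − 1/n_i²), and the Z² and hc factors cancel in the ratio.
λ₁/λ₂ = (1/3² − 1/5²)/(1/4² − 1/6²) = 0.07111/0.03472 = 2.05.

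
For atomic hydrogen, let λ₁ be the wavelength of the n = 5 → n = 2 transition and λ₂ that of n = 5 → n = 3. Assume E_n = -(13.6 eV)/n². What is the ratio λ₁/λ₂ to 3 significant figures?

0.339

λ ∝ 1/ΔE ∝ 1/(1/n_f² − 1/n_i²), and the Z² and hc factors cancel in the ratio.
λ₁/λ₂ = (1/3² − 1/5²)/(1/2² − 1/5²) = 0.07111/0.2100 = 0.339.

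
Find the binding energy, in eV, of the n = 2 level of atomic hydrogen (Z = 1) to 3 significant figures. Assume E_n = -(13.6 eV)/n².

E_2 = −13.60/4 = −3.40 eV, so ionization (to E = 0) requires 3.40 eV.

3.40 eV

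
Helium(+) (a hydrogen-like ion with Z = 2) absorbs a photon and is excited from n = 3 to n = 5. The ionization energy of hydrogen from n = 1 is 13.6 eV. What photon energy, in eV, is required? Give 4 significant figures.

The Bohr energies scale as Z², so for Z = 2: E_n = −54.40/n² eV.
E_5 = −54.40/25 = −2.176 eV and E_3 = −54.40/9 = −6.044 eV.
The photon energy is |E_5 − E_3| = 3.868 eV.

3.868 eV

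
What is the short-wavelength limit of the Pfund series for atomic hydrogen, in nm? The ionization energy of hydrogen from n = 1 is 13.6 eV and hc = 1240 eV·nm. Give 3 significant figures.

The Pfund series has lower level n_f = 5; the series limit corresponds to n_i → ∞.
ΔE_max = 13.6 × 1 / 5² = 0.5440 eV.
λ_min = 1240 / 0.5440 = 2280 nm.

2280 nm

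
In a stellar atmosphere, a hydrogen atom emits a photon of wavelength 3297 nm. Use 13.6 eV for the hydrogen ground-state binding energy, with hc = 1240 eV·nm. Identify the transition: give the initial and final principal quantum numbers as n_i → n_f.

The photon energy is ΔE = hc/λ = 1240 / 3297 = 0.3761 eV.
With Z = 1, ΔE = 13.60 × (1/n_f² − 1/n_i²), so 1/n_f² − 1/n_i² = 0.02765.
Trying n_f = 5 gives 1/n_i² = 0.01235, i.e. n_i ≈ 9; this pair matches.

n_i = 9, n_f = 5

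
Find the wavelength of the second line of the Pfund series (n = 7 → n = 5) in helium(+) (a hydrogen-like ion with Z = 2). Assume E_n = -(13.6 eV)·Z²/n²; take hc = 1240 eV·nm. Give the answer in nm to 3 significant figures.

The Pfund series terminates on n_f = 5; the second line has n_i = 5+2 = 7.
ΔE = 54.40 × (1/5² − 1/7²) = 1.066 eV.
λ = 1240 / 1.066 = 1160 nm.

1160 nm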